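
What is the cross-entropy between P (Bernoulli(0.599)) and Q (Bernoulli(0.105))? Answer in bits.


H(P,Q) = -p*log2(q) - (1-p)*log2(1-q). -0.599*log2(0.105) = 1.947672; -0.401*log2(0.895) = 0.064176. H(P,Q) = 1.947672 + 0.064176 = 2.0118

2.0118 bits


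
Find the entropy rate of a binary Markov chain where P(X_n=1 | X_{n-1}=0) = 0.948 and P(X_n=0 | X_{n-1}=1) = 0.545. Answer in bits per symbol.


Stationary distribution: pi_0 = p10/(p01+p10) = 0.365, pi_1 = 0.635. Entropy rate H' = pi_0*H(p01) + pi_1*H(p10) = 0.365*0.2948 + 0.635*0.9941 = 0.7389

0.7389 bits/symbol


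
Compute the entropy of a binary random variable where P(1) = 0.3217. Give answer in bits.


H = -p*log2(p) - (1-p)*log2(1-p). -0.3217*log2(0.3217) = 0.526369; -0.6783*log2(0.6783) = 0.379851. H = 0.526369 + 0.379851 = 0.9062

0.9062 bits


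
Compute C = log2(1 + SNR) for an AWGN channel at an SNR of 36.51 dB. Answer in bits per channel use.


SNR_linear = 10^(36.51/10) = 4477.133; C = log2(1 + SNR_linear) = log2(1 + 4477.133) = 12.1287

12.1287 bits/channel use


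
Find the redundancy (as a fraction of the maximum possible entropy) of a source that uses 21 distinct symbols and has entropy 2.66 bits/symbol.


H_max = log2(K) = log2(21) = 4.3923 bits/symbol. Redundancy = 1 - H/H_max = 1 - 2.66/4.3923 = 1 - 0.6056 = 0.3944

0.3944


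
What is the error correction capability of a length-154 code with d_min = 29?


Correction capability = floor((d-1)/2) = floor((29-1)/2) = 14

14 errors


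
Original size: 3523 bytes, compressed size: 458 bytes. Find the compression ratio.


Ratio = original / compressed = 3523 / 458 = 7.6921

7.6921


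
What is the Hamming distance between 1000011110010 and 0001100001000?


Count differing positions: ^ . . ^ ^ ^ ^ ^ ^ ^ . ^ . = 9 differences

9


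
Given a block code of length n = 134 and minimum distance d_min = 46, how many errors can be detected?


Detection capability = d_min - 1 = 46 - 1 = 45

45 errors


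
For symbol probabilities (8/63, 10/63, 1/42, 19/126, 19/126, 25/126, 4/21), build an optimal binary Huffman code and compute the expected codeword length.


Huffman construction (repeatedly merge the two least-probable nodes; each merge adds 1 bit to every symbol beneath it): 1/42 + 8/63 = 19/126; 19/126 + 19/126 = 19/63; 19/126 + 10/63 = 13/42; 4/21 + 25/126 = 7/18; 19/63 + 13/42 = 11/18; 7/18 + 11/18 = 1. Resulting codeword lengths (in the order the probabilities were given): (4, 3, 4, 3, 3, 2, 2). L_avg = sum(p_i * l_i) = 8/63*4 + 10/63*3 + 1/42*4 + 19/126*3 + 19/126*3 + 25/126*2 + 4/21*2 = 58/21 = 2.7619

2.7619 bits


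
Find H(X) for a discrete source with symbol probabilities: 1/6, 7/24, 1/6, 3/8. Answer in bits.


H = -sum(p_i * log2(p_i)). Terms: -(1/6)*log2(1/6) = 0.430827; -(7/24)*log2(7/24) = 0.518469; -(1/6)*log2(1/6) = 0.430827; -(3/8)*log2(3/8) = 0.530639. H = 0.430827 + 0.518469 + 0.430827 + 0.530639 = 1.9108

1.9108 bits


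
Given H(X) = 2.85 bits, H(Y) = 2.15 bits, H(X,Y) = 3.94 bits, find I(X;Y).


I(X;Y) = H(X) + H(Y) - H(X,Y) = 2.85 + 2.15 - 3.94 = 1.06

1.06 bits


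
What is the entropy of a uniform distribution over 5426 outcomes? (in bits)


H = log2(n) = log2(5426) = 12.4057

12.4057 bits


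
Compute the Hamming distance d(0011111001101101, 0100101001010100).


Count differing positions: . ^ ^ ^ . ^ . . . . ^ ^ ^ . . ^ = 8 differences

8


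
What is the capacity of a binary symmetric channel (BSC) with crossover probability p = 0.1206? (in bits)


H(p) = -p*log2(p) - (1-p)*log2(1-p) = -0.1206*log2(0.1206) - 0.8794*log2(0.8794) = 0.368035 + 0.163048 = 0.5311. C = 1 - H(p) = 1 - 0.5311 = 0.4689

0.4689 bits


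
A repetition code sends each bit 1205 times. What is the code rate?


Rate = k/n = 1/1205

1/1205


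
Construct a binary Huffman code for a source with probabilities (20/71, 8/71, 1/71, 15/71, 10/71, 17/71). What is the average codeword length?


Huffman construction (repeatedly merge the two least-probable nodes; each merge adds 1 bit to every symbol beneath it): 1/71 + 8/71 = 9/71; 9/71 + 10/71 = 19/71; 15/71 + 17/71 = 32/71; 19/71 + 20/71 = 39/71; 32/71 + 39/71 = 1. Resulting codeword lengths (in the order the probabilities were given): (2, 4, 4, 2, 3, 2). L_avg = sum(p_i * l_i) = 20/71*2 + 8/71*4 + 1/71*4 + 15/71*2 + 10/71*3 + 17/71*2 = 170/71 = 2.3944

2.3944 bits


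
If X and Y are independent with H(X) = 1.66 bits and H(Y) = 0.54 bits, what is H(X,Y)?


For independent variables, H(X,Y) = H(X) + H(Y) = 1.66 + 0.54 = 2.2

2.2 bits


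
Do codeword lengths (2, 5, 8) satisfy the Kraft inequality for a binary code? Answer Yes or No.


Kraft sum = sum(2^(-l_i)) = 0.2852, need <= 1. Result: satisfied (a binary prefix-free code with these lengths exists)

Yes


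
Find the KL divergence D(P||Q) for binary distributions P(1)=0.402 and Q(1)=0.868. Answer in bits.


KL = p*log2(p/q) + (1-p)*log2((1-p)/(1-q)) = 0.402*log2(0.402/0.868) + 0.598*log2(0.598/0.132) = 0.857

0.857 bits


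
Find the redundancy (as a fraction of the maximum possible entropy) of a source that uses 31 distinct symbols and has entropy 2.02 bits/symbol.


H_max = log2(K) = log2(31) = 4.9542 bits/symbol. Redundancy = 1 - H/H_max = 1 - 2.02/4.9542 = 1 - 0.4077 = 0.5923

0.5923


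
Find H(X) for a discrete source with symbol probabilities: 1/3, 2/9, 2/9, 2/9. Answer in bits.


H = -sum(p_i * log2(p_i)). Terms: -(1/3)*log2(1/3) = 0.528321; -(2/9)*log2(2/9) = 0.482206; -(2/9)*log2(2/9) = 0.482206; -(2/9)*log2(2/9) = 0.482206. H = 0.528321 + 0.482206 + 0.482206 + 0.482206 = 1.9749

1.9749 bits


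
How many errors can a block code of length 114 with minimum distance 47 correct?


Correction capability = floor((d-1)/2) = floor((47-1)/2) = 23

23 errors


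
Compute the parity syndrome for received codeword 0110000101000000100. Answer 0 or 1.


Syndrome = XOR of all bits = 0 XOR 1 XOR 1 XOR 0 XOR 0 XOR 0 XOR 0 XOR 1 XOR 0 XOR 1 XOR 0 XOR 0 XOR 0 XOR 0 XOR 0 XOR 0 XOR 1 XOR 0 XOR 0 = 1

1


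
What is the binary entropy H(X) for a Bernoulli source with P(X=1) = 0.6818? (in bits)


H = -p*log2(p) - (1-p)*log2(1-p). -0.6818*log2(0.6818) = 0.376749; -0.3182*log2(0.3182) = 0.525665. H = 0.376749 + 0.525665 = 0.9024

0.9024 bits


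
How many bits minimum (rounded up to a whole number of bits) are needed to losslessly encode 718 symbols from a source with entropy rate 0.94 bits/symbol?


Minimum bits >= n * H = 718 * 0.94 = 674.92, rounded up to a whole number of bits = 675

675 bits


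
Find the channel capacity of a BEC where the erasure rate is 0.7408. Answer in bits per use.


C = 1 - epsilon = 1 - 0.7408 = 0.2592

0.2592 bits


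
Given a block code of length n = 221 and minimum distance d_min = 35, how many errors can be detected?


Detection capability = d_min - 1 = 35 - 1 = 34

34 errors


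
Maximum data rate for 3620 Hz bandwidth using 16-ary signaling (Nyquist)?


Rate = 2 * B * log2(M) = 2 * 3620 * 4.0 = 28960.0

28960.0 bps


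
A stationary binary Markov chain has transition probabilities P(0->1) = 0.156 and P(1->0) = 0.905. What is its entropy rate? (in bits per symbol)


Stationary distribution: pi_0 = p10/(p01+p10) = 0.853, pi_1 = 0.147. Entropy rate H' = pi_0*H(p01) + pi_1*H(p10) = 0.853*0.6247 + 0.147*0.4529 = 0.5994

0.5994 bits/symbol


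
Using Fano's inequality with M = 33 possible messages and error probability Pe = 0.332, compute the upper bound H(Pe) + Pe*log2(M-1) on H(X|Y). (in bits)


H(Pe) = -Pe*log2(Pe) - (1-Pe)*log2(1-Pe) = -0.332*log2(0.332) - 0.668*log2(0.668) = 0.528127 + 0.388829 = 0.917. Pe*log2(M-1) = 0.332*log2(32) = 1.660000. Bound = H(Pe) + Pe*log2(M-1) = 0.528127 + 0.388829 + 1.660000 = 2.577

2.577 bits


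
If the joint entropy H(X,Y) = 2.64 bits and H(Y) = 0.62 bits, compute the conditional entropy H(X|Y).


H(X|Y) = H(X,Y) - H(Y) = 2.64 - 0.62 = 2.02

2.02 bits


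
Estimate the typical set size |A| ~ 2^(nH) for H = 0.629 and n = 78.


log2|A_typical| = nH = 78 * 0.629 = 49.062, so |A_typical| ~ 2^49.062 = 5.877e+14

5.877e+14


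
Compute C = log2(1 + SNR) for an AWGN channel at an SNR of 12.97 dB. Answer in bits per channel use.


SNR_linear = 10^(12.97/10) = 19.8153; C = log2(1 + SNR_linear) = log2(1 + 19.8153) = 4.3796

4.3796 bits/channel use


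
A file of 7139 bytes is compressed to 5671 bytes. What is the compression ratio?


Ratio = original / compressed = 7139 / 5671 = 1.2589

1.2589


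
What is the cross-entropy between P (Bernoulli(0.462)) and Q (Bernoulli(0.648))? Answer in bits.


H(P,Q) = -p*log2(q) - (1-p)*log2(1-q). -0.462*log2(0.648) = 0.289182; -0.538*log2(0.352) = 0.810418. H(P,Q) = 0.289182 + 0.810418 = 1.0996

1.0996 bits


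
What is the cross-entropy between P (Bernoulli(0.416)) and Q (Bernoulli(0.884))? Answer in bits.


H(P,Q) = -p*log2(q) - (1-p)*log2(1-q). -0.416*log2(0.884) = 0.073999; -0.584*log2(0.116) = 1.814957. H(P,Q) = 0.073999 + 1.814957 = 1.889

1.889 bits


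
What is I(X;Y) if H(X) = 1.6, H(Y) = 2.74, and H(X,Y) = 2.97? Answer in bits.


I(X;Y) = H(X) + H(Y) - H(X,Y) = 1.6 + 2.74 - 2.97 = 1.37

1.37 bits


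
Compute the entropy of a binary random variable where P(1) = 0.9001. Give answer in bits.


H = -p*log2(p) - (1-p)*log2(1-p). -0.9001*log2(0.9001) = 0.136674; -0.0999*log2(0.0999) = 0.332005. H = 0.136674 + 0.332005 = 0.4687

0.4687 bits


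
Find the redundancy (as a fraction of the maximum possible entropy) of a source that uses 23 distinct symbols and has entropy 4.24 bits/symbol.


H_max = log2(K) = log2(23) = 4.5236 bits/symbol. Redundancy = 1 - H/H_max = 1 - 4.24/4.5236 = 1 - 0.9373 = 0.0627

0.0627


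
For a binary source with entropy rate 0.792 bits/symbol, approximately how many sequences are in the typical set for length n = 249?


log2|A_typical| = nH = 249 * 0.792 = 197.208, so |A_typical| ~ 2^197.208 = 2.320e+59

2.320e+59


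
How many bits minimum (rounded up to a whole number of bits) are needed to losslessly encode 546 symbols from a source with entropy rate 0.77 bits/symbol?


Minimum bits >= n * H = 546 * 0.77 = 420.42, rounded up to a whole number of bits = 421

421 bits


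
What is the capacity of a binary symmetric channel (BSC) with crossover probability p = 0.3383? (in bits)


H(p) = -p*log2(p) - (1-p)*log2(1-p) = -0.3383*log2(0.3383) - 0.6617*log2(0.6617) = 0.528974 + 0.394208 = 0.9232. C = 1 - H(p) = 1 - 0.9232 = 0.0768

0.0768 bits


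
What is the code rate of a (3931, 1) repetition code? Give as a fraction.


Rate = k/n = 1/3931

1/3931


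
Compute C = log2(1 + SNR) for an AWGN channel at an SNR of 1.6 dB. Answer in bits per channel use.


SNR_linear = 10^(1.6/10) = 1.4454; C = log2(1 + SNR_linear) = log2(1 + 1.4454) = 1.2901

1.2901 bits/channel use


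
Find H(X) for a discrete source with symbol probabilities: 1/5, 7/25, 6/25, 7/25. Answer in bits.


H = -sum(p_i * log2(p_i)). Terms: -(1/5)*log2(1/5) = 0.464386; -(7/25)*log2(7/25) = 0.514220; -(6/25)*log2(6/25) = 0.494134; -(7/25)*log2(7/25) = 0.514220. H = 0.464386 + 0.514220 + 0.494134 + 0.514220 = 1.987

1.987 bits


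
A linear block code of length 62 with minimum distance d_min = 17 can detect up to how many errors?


Detection capability = d_min - 1 = 17 - 1 = 16

16 errors


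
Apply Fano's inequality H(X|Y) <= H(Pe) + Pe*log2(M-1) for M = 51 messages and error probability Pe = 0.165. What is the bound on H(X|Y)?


H(Pe) = -Pe*log2(Pe) - (1-Pe)*log2(1-Pe) = -0.165*log2(0.165) - 0.835*log2(0.835) = 0.428911 + 0.217227 = 0.6461. Pe*log2(M-1) = 0.165*log2(50) = 0.931236. Bound = H(Pe) + Pe*log2(M-1) = 0.428911 + 0.217227 + 0.931236 = 1.5774

1.5774 bits


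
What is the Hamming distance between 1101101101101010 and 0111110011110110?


Count differing positions: ^ . ^ . . ^ ^ ^ ^ . . ^ ^ ^ . . = 9 differences

9


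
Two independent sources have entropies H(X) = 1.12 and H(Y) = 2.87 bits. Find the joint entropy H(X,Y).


For independent variables, H(X,Y) = H(X) + H(Y) = 1.12 + 2.87 = 3.99

3.99 bits


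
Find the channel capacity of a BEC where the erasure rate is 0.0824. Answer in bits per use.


C = 1 - epsilon = 1 - 0.0824 = 0.9176

0.9176 bits


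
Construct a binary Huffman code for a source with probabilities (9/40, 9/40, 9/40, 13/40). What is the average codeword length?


Huffman construction (repeatedly merge the two least-probable nodes; each merge adds 1 bit to every symbol beneath it): 9/40 + 9/40 = 9/20; 9/40 + 13/40 = 11/20; 9/20 + 11/20 = 1. Resulting codeword lengths (in the order the probabilities were given): (2, 2, 2, 2). L_avg = sum(p_i * l_i) = 9/40*2 + 9/40*2 + 9/40*2 + 13/40*2 = 2

2.0 bits


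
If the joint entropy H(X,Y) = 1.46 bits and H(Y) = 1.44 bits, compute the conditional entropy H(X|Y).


H(X|Y) = H(X,Y) - H(Y) = 1.46 - 1.44 = 0.02

0.02 bits


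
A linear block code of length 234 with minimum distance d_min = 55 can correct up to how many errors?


Correction capability = floor((d-1)/2) = floor((55-1)/2) = 27

27 errors


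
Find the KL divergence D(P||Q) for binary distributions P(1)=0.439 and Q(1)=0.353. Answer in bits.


KL = p*log2(p/q) + (1-p)*log2((1-p)/(1-q)) = 0.439*log2(0.439/0.353) + 0.561*log2(0.561/0.647) = 0.0227

0.0227 bits


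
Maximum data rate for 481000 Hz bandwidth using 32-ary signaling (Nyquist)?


Rate = 2 * B * log2(M) = 2 * 481000 * 5.0 = 4810000.0

4810000.0 bps


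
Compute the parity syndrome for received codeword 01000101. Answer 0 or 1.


Syndrome = XOR of all bits = 0 XOR 1 XOR 0 XOR 0 XOR 0 XOR 1 XOR 0 XOR 1 = 1

1


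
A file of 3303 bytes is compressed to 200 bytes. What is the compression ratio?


Ratio = original / compressed = 3303 / 200 = 16.515

16.515


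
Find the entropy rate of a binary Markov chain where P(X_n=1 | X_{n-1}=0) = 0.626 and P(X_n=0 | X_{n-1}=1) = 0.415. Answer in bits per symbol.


Stationary distribution: pi_0 = p10/(p01+p10) = 0.3987, pi_1 = 0.6013. Entropy rate H' = pi_0*H(p01) + pi_1*H(p10) = 0.3987*0.9537 + 0.6013*0.9791 = 0.9689

0.9689 bits/symbol


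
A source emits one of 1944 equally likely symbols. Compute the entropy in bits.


H = log2(n) = log2(1944) = 10.9248

10.9248 bits


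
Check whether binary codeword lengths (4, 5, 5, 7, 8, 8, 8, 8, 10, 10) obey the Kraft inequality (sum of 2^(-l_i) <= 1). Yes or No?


Kraft sum = sum(2^(-l_i)) = 0.1504, need <= 1. Result: satisfied (a binary prefix-free code with these lengths exists)

Yes


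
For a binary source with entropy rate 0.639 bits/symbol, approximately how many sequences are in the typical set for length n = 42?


log2|A_typical| = nH = 42 * 0.639 = 26.838, so |A_typical| ~ 2^26.838 = 1.200e+08

1.200e+08


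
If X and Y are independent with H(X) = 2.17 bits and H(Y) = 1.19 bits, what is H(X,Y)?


For independent variables, H(X,Y) = H(X) + H(Y) = 2.17 + 1.19 = 3.36

3.36 bits


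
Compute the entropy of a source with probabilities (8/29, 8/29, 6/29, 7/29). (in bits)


H = -sum(p_i * log2(p_i)). Terms: -(8/29)*log2(8/29) = 0.512546; -(8/29)*log2(8/29) = 0.512546; -(6/29)*log2(6/29) = 0.470280; -(7/29)*log2(7/29) = 0.494979. H = 0.512546 + 0.512546 + 0.470280 + 0.494979 = 1.9904

1.9904 bits


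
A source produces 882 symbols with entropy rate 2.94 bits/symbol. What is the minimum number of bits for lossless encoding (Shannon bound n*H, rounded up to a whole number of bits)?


Minimum bits >= n * H = 882 * 2.94 = 2593.08, rounded up to a whole number of bits = 2594

2594 bits


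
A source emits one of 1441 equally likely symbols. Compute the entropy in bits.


H = log2(n) = log2(1441) = 10.4929

10.4929 bits


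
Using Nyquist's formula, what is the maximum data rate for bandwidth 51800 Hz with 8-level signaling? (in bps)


Rate = 2 * B * log2(M) = 2 * 51800 * 3.0 = 310800.0

310800.0 bps


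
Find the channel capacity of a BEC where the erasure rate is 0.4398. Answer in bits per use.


C = 1 - epsilon = 1 - 0.4398 = 0.5602

0.5602 bits


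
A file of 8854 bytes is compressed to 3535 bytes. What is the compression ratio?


Ratio = original / compressed = 8854 / 3535 = 2.5047

2.5047


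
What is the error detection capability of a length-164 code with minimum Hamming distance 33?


Detection capability = d_min - 1 = 33 - 1 = 32

32 errors


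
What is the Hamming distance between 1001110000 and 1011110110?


Count differing positions: . . ^ . . . . ^ ^ . = 3 differences

3


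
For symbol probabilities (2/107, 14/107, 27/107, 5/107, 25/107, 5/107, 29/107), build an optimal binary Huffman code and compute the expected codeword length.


Huffman construction (repeatedly merge the two least-probable nodes; each merge adds 1 bit to every symbol beneath it): 2/107 + 5/107 = 7/107; 5/107 + 7/107 = 12/107; 12/107 + 14/107 = 26/107; 25/107 + 26/107 = 51/107; 27/107 + 29/107 = 56/107; 51/107 + 56/107 = 1. Resulting codeword lengths (in the order the probabilities were given): (5, 3, 2, 5, 2, 4, 2). L_avg = sum(p_i * l_i) = 2/107*5 + 14/107*3 + 27/107*2 + 5/107*5 + 25/107*2 + 5/107*4 + 29/107*2 = 259/107 = 2.4206

2.4206 bits


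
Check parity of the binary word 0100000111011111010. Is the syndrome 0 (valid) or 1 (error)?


Syndrome = XOR of all bits = 0 XOR 1 XOR 0 XOR 0 XOR 0 XOR 0 XOR 0 XOR 1 XOR 1 XOR 1 XOR 0 XOR 1 XOR 1 XOR 1 XOR 1 XOR 1 XOR 0 XOR 1 XOR 0 = 0

0


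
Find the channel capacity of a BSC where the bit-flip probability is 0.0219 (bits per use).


H(p) = -p*log2(p) - (1-p)*log2(1-p) = -0.0219*log2(0.0219) - 0.9781*log2(0.9781) = 0.120733 + 0.031247 = 0.152. C = 1 - H(p) = 1 - 0.152 = 0.848

0.848 bits


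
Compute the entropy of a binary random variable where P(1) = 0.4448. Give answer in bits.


H = -p*log2(p) - (1-p)*log2(1-p). -0.4448*log2(0.4448) = 0.519869; -0.5552*log2(0.5552) = 0.471321. H = 0.519869 + 0.471321 = 0.9912

0.9912 bits


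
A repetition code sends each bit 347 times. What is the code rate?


Rate = k/n = 1/347

1/347


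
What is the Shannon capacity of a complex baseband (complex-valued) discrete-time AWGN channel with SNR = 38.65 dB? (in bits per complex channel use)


SNR_linear = 10^(38.65/10) = 7328.2453; C = log2(1 + SNR_linear) = log2(1 + 7328.2453) = 12.8394

12.8394 bits/channel use


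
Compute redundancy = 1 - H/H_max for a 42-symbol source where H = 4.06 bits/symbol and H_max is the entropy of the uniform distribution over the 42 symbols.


H_max = log2(K) = log2(42) = 5.3923 bits/symbol. Redundancy = 1 - H/H_max = 1 - 4.06/5.3923 = 1 - 0.7529 = 0.2471

0.2471


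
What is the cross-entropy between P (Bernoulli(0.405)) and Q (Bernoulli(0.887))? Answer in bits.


H(P,Q) = -p*log2(q) - (1-p)*log2(1-q). -0.405*log2(0.887) = 0.070063; -0.595*log2(0.113) = 1.871635. H(P,Q) = 0.070063 + 1.871635 = 1.9417

1.9417 bits


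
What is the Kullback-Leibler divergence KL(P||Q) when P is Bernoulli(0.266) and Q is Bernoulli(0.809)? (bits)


KL = p*log2(p/q) + (1-p)*log2((1-p)/(1-q)) = 0.266*log2(0.266/0.809) + 0.734*log2(0.734/0.191) = 0.9987

0.9987 bits


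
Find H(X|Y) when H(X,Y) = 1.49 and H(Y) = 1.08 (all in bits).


H(X|Y) = H(X,Y) - H(Y) = 1.49 - 1.08 = 0.41

0.41 bits


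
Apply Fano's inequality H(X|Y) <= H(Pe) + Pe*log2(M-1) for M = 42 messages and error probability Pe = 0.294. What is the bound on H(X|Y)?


H(Pe) = -Pe*log2(Pe) - (1-Pe)*log2(1-Pe) = -0.294*log2(0.294) - 0.706*log2(0.706) = 0.519237 + 0.354595 = 0.8738. Pe*log2(M-1) = 0.294*log2(41) = 1.575120. Bound = H(Pe) + Pe*log2(M-1) = 0.519237 + 0.354595 + 1.575120 = 2.449

2.449 bits


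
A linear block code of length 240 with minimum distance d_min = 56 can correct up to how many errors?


Correction capability = floor((d-1)/2) = floor((56-1)/2) = 27

27 errors


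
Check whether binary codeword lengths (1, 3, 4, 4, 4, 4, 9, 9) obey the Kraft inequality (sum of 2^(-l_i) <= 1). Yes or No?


Kraft sum = sum(2^(-l_i)) = 0.8789, need <= 1. Result: satisfied (a binary prefix-free code with these lengths exists)

Yes


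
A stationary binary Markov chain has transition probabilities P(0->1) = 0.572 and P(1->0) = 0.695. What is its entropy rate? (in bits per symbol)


Stationary distribution: pi_0 = p10/(p01+p10) = 0.5485, pi_1 = 0.4515. Entropy rate H' = pi_0*H(p01) + pi_1*H(p10) = 0.5485*0.985 + 0.4515*0.8873 = 0.9409

0.9409 bits/symbol


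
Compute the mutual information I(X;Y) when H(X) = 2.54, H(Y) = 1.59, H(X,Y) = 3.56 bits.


I(X;Y) = H(X) + H(Y) - H(X,Y) = 2.54 + 1.59 - 3.56 = 0.57

0.57 bits


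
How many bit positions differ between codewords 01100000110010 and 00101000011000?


Count differing positions: . ^ . . ^ . . . ^ . ^ . ^ . = 5 differences

5


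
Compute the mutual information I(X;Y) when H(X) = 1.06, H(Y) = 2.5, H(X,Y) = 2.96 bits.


I(X;Y) = H(X) + H(Y) - H(X,Y) = 1.06 + 2.5 - 2.96 = 0.6

0.6 bits


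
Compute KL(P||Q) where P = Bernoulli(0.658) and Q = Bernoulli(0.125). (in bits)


KL = p*log2(p/q) + (1-p)*log2((1-p)/(1-q)) = 0.658*log2(0.658/0.125) + 0.342*log2(0.342/0.875) = 1.1132

1.1132 bits


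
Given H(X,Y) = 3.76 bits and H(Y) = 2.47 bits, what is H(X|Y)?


H(X|Y) = H(X,Y) - H(Y) = 3.76 - 2.47 = 1.29

1.29 bits


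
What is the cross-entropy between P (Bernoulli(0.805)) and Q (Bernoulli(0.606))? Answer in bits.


H(P,Q) = -p*log2(q) - (1-p)*log2(1-q). -0.805*log2(0.606) = 0.581701; -0.195*log2(0.394) = 0.262028. H(P,Q) = 0.581701 + 0.262028 = 0.8437

0.8437 bits


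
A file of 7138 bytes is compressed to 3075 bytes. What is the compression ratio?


Ratio = original / compressed = 7138 / 3075 = 2.3213

2.3213


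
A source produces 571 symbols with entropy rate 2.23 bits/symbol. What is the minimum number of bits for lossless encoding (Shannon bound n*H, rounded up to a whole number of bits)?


Minimum bits >= n * H = 571 * 2.23 = 1273.33, rounded up to a whole number of bits = 1274

1274 bits


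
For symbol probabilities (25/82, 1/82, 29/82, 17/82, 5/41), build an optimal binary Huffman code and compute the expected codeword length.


Huffman construction (repeatedly merge the two least-probable nodes; each merge adds 1 bit to every symbol beneath it): 1/82 + 5/41 = 11/82; 11/82 + 17/82 = 14/41; 25/82 + 14/41 = 53/82; 29/82 + 53/82 = 1. Resulting codeword lengths (in the order the probabilities were given): (2, 4, 1, 3, 4). L_avg = sum(p_i * l_i) = 25/82*2 + 1/82*4 + 29/82*1 + 17/82*3 + 5/41*4 = 87/41 = 2.122

2.122 bits


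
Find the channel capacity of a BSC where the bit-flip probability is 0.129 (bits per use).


H(p) = -p*log2(p) - (1-p)*log2(1-p) = -0.129*log2(0.129) - 0.871*log2(0.871) = 0.381138 + 0.173551 = 0.5547. C = 1 - H(p) = 1 - 0.5547 = 0.4453

0.4453 bits


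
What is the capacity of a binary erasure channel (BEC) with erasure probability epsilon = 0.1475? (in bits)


C = 1 - epsilon = 1 - 0.1475 = 0.8525

0.8525 bits


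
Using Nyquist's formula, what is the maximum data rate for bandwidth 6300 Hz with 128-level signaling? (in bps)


Rate = 2 * B * log2(M) = 2 * 6300 * 7.0 = 88200.0

88200.0 bps


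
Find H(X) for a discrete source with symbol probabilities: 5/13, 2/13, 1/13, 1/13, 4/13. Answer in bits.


H = -sum(p_i * log2(p_i)). Terms: -(5/13)*log2(5/13) = 0.530197; -(2/13)*log2(2/13) = 0.415452; -(1/13)*log2(1/13) = 0.284649; -(1/13)*log2(1/13) = 0.284649; -(4/13)*log2(4/13) = 0.523212. H = 0.530197 + 0.415452 + 0.284649 + 0.284649 + 0.523212 = 2.0382

2.0382 bits


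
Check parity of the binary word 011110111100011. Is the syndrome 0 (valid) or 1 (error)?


Syndrome = XOR of all bits = 0 XOR 1 XOR 1 XOR 1 XOR 1 XOR 0 XOR 1 XOR 1 XOR 1 XOR 1 XOR 0 XOR 0 XOR 0 XOR 1 XOR 1 = 0

0


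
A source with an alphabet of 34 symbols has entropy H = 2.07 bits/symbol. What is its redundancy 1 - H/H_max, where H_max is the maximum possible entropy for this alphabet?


H_max = log2(K) = log2(34) = 5.0875 bits/symbol. Redundancy = 1 - H/H_max = 1 - 2.07/5.0875 = 1 - 0.4069 = 0.5931

0.5931


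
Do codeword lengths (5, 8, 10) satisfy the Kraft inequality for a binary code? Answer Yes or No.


Kraft sum = sum(2^(-l_i)) = 0.0361, need <= 1. Result: satisfied (a binary prefix-free code with these lengths exists)

Yes


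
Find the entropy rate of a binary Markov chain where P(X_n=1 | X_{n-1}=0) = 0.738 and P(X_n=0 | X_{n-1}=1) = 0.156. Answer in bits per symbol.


Stationary distribution: pi_0 = p10/(p01+p10) = 0.1745, pi_1 = 0.8255. Entropy rate H' = pi_0*H(p01) + pi_1*H(p10) = 0.1745*0.8297 + 0.8255*0.6247 = 0.6604

0.6604 bits/symbol


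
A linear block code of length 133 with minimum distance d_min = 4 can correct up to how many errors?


Correction capability = floor((d-1)/2) = floor((4-1)/2) = 1

1 errors


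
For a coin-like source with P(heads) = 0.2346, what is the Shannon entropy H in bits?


H = -p*log2(p) - (1-p)*log2(1-p). -0.2346*log2(0.2346) = 0.490719; -0.7654*log2(0.7654) = 0.295226. H = 0.490719 + 0.295226 = 0.7859

0.7859 bits


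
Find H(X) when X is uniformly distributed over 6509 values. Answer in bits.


H = log2(n) = log2(6509) = 12.6682

12.6682 bits


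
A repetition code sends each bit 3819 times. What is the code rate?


Rate = k/n = 1/3819

1/3819


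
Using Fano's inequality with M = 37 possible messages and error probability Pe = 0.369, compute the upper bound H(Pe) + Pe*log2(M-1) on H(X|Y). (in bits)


H(Pe) = -Pe*log2(Pe) - (1-Pe)*log2(1-Pe) = -0.369*log2(0.369) - 0.631*log2(0.631) = 0.530735 + 0.419166 = 0.9499. Pe*log2(M-1) = 0.369*log2(36) = 1.907702. Bound = H(Pe) + Pe*log2(M-1) = 0.530735 + 0.419166 + 1.907702 = 2.8576

2.8576 bits


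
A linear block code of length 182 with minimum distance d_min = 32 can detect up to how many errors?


Detection capability = d_min - 1 = 32 - 1 = 31

31 errors


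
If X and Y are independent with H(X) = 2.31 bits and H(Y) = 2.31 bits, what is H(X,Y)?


For independent variables, H(X,Y) = H(X) + H(Y) = 2.31 + 2.31 = 4.62

4.62 bits


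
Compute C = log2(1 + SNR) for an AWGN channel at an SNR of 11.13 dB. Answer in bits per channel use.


SNR_linear = 10^(11.13/10) = 12.9718; C = log2(1 + SNR_linear) = log2(1 + 12.9718) = 3.8044

3.8044 bits/channel use


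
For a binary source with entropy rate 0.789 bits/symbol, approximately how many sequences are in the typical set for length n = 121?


log2|A_typical| = nH = 121 * 0.789 = 95.469, so |A_typical| ~ 2^95.469 = 5.483e+28

5.483e+28


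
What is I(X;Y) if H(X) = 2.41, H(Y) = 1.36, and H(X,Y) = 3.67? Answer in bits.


I(X;Y) = H(X) + H(Y) - H(X,Y) = 2.41 + 1.36 - 3.67 = 0.1

0.1 bits


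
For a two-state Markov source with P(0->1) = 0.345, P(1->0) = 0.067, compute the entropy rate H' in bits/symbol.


Stationary distribution: pi_0 = p10/(p01+p10) = 0.1626, pi_1 = 0.8374. Entropy rate H' = pi_0*H(p01) + pi_1*H(p10) = 0.1626*0.9295 + 0.8374*0.3546 = 0.4481

0.4481 bits/symbol


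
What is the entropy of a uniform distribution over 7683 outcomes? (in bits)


H = log2(n) = log2(7683) = 12.9075

12.9075 bits


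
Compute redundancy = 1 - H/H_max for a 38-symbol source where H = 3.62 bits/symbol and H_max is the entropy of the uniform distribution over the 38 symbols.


H_max = log2(K) = log2(38) = 5.2479 bits/symbol. Redundancy = 1 - H/H_max = 1 - 3.62/5.2479 = 1 - 0.6898 = 0.3102

0.3102


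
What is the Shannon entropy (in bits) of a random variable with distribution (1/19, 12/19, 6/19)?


H = -sum(p_i * log2(p_i)). Terms: -(1/19)*log2(1/19) = 0.223575; -(12/19)*log2(12/19) = 0.418715; -(6/19)*log2(6/19) = 0.525147. H = 0.223575 + 0.418715 + 0.525147 = 1.1674

1.1674 bits


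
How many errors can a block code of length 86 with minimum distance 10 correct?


Correction capability = floor((d-1)/2) = floor((10-1)/2) = 4

4 errors


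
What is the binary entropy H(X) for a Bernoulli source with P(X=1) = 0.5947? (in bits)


H = -p*log2(p) - (1-p)*log2(1-p). -0.5947*log2(0.5947) = 0.445886; -0.4053*log2(0.4053) = 0.528081. H = 0.445886 + 0.528081 = 0.974

0.974 bits


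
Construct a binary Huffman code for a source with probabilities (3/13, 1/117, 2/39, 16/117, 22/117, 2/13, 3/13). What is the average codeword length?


Huffman construction (repeatedly merge the two least-probable nodes; each merge adds 1 bit to every symbol beneath it): 1/117 + 2/39 = 7/117; 7/117 + 16/117 = 23/117; 2/13 + 22/117 = 40/117; 23/117 + 3/13 = 50/117; 3/13 + 40/117 = 67/117; 50/117 + 67/117 = 1. Resulting codeword lengths (in the order the probabilities were given): (2, 4, 4, 3, 3, 3, 2). L_avg = sum(p_i * l_i) = 3/13*2 + 1/117*4 + 2/39*4 + 16/117*3 + 22/117*3 + 2/13*3 + 3/13*2 = 304/117 = 2.5983

2.5983 bits


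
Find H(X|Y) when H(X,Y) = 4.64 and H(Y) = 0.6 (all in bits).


H(X|Y) = H(X,Y) - H(Y) = 4.64 - 0.6 = 4.04

4.04 bits


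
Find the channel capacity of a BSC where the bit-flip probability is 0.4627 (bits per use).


H(p) = -p*log2(p) - (1-p)*log2(1-p) = -0.4627*log2(0.4627) - 0.5373*log2(0.5373) = 0.514453 + 0.481528 = 0.996. C = 1 - H(p) = 1 - 0.996 = 0.004

0.004 bits


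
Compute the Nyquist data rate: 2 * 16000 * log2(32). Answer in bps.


Rate = 2 * B * log2(M) = 2 * 16000 * 5.0 = 160000.0

160000.0 bps


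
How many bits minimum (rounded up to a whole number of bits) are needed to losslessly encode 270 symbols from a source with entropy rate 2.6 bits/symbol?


Minimum bits >= n * H = 270 * 2.6 = 702.0, rounded up to a whole number of bits = 702

702 bits


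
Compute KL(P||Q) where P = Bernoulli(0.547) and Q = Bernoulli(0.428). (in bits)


KL = p*log2(p/q) + (1-p)*log2((1-p)/(1-q)) = 0.547*log2(0.547/0.428) + 0.453*log2(0.453/0.572) = 0.0412

0.0412 bits


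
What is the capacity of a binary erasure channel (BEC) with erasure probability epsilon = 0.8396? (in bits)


C = 1 - epsilon = 1 - 0.8396 = 0.1604

0.1604 bits


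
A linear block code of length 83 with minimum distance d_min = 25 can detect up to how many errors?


Detection capability = d_min - 1 = 25 - 1 = 24

24 errors


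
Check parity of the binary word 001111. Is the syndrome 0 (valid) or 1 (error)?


Syndrome = XOR of all bits = 0 XOR 0 XOR 1 XOR 1 XOR 1 XOR 1 = 0

0


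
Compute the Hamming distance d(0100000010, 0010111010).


Count differing positions: . ^ ^ . ^ ^ ^ . . . = 5 differences

5


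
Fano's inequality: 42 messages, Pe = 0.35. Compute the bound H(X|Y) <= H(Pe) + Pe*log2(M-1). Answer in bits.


H(Pe) = -Pe*log2(Pe) - (1-Pe)*log2(1-Pe) = -0.35*log2(0.35) - 0.65*log2(0.65) = 0.530101 + 0.403967 = 0.9341. Pe*log2(M-1) = 0.35*log2(41) = 1.875143. Bound = H(Pe) + Pe*log2(M-1) = 0.530101 + 0.403967 + 1.875143 = 2.8092

2.8092 bits


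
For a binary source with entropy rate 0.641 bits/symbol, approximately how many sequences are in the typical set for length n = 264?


log2|A_typical| = nH = 264 * 0.641 = 169.224, so |A_typical| ~ 2^169.224 = 8.740e+50

8.740e+50


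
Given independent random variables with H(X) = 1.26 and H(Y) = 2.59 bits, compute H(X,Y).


For independent variables, H(X,Y) = H(X) + H(Y) = 1.26 + 2.59 = 3.85

3.85 bits


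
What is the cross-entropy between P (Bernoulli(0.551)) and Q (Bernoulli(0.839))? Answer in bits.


H(P,Q) = -p*log2(q) - (1-p)*log2(1-q). -0.551*log2(0.839) = 0.139545; -0.449*log2(0.161) = 1.183055. H(P,Q) = 0.139545 + 1.183055 = 1.3226

1.3226 bits


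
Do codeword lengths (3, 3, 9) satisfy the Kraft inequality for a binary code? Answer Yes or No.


Kraft sum = sum(2^(-l_i)) = 0.252, need <= 1. Result: satisfied (a binary prefix-free code with these lengths exists)

Yes


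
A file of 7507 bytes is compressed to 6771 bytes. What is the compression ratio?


Ratio = original / compressed = 7507 / 6771 = 1.1087

1.1087


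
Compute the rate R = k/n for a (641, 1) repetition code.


Rate = k/n = 1/641

1/641


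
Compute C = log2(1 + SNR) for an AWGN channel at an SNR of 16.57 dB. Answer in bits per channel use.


SNR_linear = 10^(16.57/10) = 45.3942; C = log2(1 + SNR_linear) = log2(1 + 45.3942) = 5.5359

5.5359 bits/channel use


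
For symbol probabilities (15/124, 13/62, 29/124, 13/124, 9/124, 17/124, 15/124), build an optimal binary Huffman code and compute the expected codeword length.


Huffman construction (repeatedly merge the two least-probable nodes; each merge adds 1 bit to every symbol beneath it): 9/124 + 13/124 = 11/62; 15/124 + 15/124 = 15/62; 17/124 + 11/62 = 39/124; 13/62 + 29/124 = 55/124; 15/62 + 39/124 = 69/124; 55/124 + 69/124 = 1. Resulting codeword lengths (in the order the probabilities were given): (3, 2, 2, 4, 4, 3, 3). L_avg = sum(p_i * l_i) = 15/124*3 + 13/62*2 + 29/124*2 + 13/124*4 + 9/124*4 + 17/124*3 + 15/124*3 = 339/124 = 2.7339

2.7339 bits


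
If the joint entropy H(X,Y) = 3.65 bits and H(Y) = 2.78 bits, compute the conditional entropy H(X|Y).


H(X|Y) = H(X,Y) - H(Y) = 3.65 - 2.78 = 0.87

0.87 bits


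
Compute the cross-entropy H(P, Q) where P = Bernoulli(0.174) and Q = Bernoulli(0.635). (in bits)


H(P,Q) = -p*log2(q) - (1-p)*log2(1-q). -0.174*log2(0.635) = 0.114000; -0.826*log2(0.365) = 1.201030. H(P,Q) = 0.114000 + 1.201030 = 1.315

1.315 bits


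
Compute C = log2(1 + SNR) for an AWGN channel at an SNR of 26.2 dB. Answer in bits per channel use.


SNR_linear = 10^(26.2/10) = 416.8694; C = log2(1 + SNR_linear) = log2(1 + 416.8694) = 8.7069

8.7069 bits/channel use


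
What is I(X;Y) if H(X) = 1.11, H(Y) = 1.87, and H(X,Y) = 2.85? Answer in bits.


I(X;Y) = H(X) + H(Y) - H(X,Y) = 1.11 + 1.87 - 2.85 = 0.13

0.13 bits


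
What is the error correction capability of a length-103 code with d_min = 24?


Correction capability = floor((d-1)/2) = floor((24-1)/2) = 11

11 errors


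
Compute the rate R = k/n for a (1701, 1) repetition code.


Rate = k/n = 1/1701

1/1701


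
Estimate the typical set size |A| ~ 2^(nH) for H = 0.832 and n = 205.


log2|A_typical| = nH = 205 * 0.832 = 170.56, so |A_typical| ~ 2^170.56 = 2.206e+51

2.206e+51


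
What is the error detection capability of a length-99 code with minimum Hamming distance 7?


Detection capability = d_min - 1 = 7 - 1 = 6

6 errors


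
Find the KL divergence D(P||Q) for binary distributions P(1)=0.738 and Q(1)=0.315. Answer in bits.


KL = p*log2(p/q) + (1-p)*log2((1-p)/(1-q)) = 0.738*log2(0.738/0.315) + 0.262*log2(0.262/0.685) = 0.5432

0.5432 bits


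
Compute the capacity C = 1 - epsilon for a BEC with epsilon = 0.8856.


C = 1 - epsilon = 1 - 0.8856 = 0.1144

0.1144 bits


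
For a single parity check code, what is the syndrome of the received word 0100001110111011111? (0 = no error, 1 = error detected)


Syndrome = XOR of all bits = 0 XOR 1 XOR 0 XOR 0 XOR 0 XOR 0 XOR 1 XOR 1 XOR 1 XOR 0 XOR 1 XOR 1 XOR 1 XOR 0 XOR 1 XOR 1 XOR 1 XOR 1 XOR 1 = 0

0


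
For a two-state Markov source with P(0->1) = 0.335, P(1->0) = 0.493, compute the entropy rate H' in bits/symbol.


Stationary distribution: pi_0 = p10/(p01+p10) = 0.5954, pi_1 = 0.4046. Entropy rate H' = pi_0*H(p01) + pi_1*H(p10) = 0.5954*0.92 + 0.4046*0.9999 = 0.9523

0.9523 bits/symbol


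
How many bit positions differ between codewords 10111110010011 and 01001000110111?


Count differing positions: ^ ^ ^ ^ . ^ ^ . ^ . . ^ . . = 8 differences

8


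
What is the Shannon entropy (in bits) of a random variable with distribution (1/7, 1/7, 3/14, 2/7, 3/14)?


H = -sum(p_i * log2(p_i)). Terms: -(1/7)*log2(1/7) = 0.401051; -(1/7)*log2(1/7) = 0.401051; -(3/14)*log2(3/14) = 0.476227; -(2/7)*log2(2/7) = 0.516387; -(3/14)*log2(3/14) = 0.476227. H = 0.401051 + 0.401051 + 0.476227 + 0.516387 + 0.476227 = 2.2709

2.2709 bits


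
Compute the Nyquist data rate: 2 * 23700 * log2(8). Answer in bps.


Rate = 2 * B * log2(M) = 2 * 23700 * 3.0 = 142200.0

142200.0 bps


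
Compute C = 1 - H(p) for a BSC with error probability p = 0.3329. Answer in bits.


H(p) = -p*log2(p) - (1-p)*log2(1-p) = -0.3329*log2(0.3329) - 0.6671*log2(0.6671) = 0.528259 + 0.389603 = 0.9179. C = 1 - H(p) = 1 - 0.9179 = 0.0821

0.0821 bits


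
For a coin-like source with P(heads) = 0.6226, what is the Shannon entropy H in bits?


H = -p*log2(p) - (1-p)*log2(1-p). -0.6226*log2(0.6226) = 0.425623; -0.3774*log2(0.3774) = 0.530562. H = 0.425623 + 0.530562 = 0.9562

0.9562 bits


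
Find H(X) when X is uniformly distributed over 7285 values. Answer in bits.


H = log2(n) = log2(7285) = 12.8307

12.8307 bits


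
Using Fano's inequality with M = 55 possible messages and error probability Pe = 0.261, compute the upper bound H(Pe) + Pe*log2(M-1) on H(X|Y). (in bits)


H(Pe) = -Pe*log2(Pe) - (1-Pe)*log2(1-Pe) = -0.261*log2(0.261) - 0.739*log2(0.739) = 0.505786 + 0.322465 = 0.8283. Pe*log2(M-1) = 0.261*log2(54) = 1.502026. Bound = H(Pe) + Pe*log2(M-1) = 0.505786 + 0.322465 + 1.502026 = 2.3303

2.3303 bits


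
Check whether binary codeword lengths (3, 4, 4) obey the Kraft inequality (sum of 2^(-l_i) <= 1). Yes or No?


Kraft sum = sum(2^(-l_i)) = 0.25, need <= 1. Result: satisfied (a binary prefix-free code with these lengths exists)

Yes


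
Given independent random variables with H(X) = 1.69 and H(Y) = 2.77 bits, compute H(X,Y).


For independent variables, H(X,Y) = H(X) + H(Y) = 1.69 + 2.77 = 4.46

4.46 bits


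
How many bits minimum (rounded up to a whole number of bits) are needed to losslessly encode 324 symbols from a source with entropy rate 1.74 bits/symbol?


Minimum bits >= n * H = 324 * 1.74 = 563.76, rounded up to a whole number of bits = 564

564 bits


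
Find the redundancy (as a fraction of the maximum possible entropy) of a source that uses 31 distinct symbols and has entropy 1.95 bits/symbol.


H_max = log2(K) = log2(31) = 4.9542 bits/symbol. Redundancy = 1 - H/H_max = 1 - 1.95/4.9542 = 1 - 0.3936 = 0.6064

0.6064


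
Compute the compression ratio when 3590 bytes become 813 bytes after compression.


Ratio = original / compressed = 3590 / 813 = 4.4157

4.4157


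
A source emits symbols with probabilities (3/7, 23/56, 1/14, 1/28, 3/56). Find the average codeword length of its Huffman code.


Huffman construction (repeatedly merge the two least-probable nodes; each merge adds 1 bit to every symbol beneath it): 1/28 + 3/56 = 5/56; 1/14 + 5/56 = 9/56; 9/56 + 23/56 = 4/7; 3/7 + 4/7 = 1. Resulting codeword lengths (in the order the probabilities were given): (1, 2, 3, 4, 4). L_avg = sum(p_i * l_i) = 3/7*1 + 23/56*2 + 1/14*3 + 1/28*4 + 3/56*4 = 51/28 = 1.8214

1.8214 bits


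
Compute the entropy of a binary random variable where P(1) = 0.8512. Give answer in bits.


H = -p*log2(p) - (1-p)*log2(1-p). -0.8512*log2(0.8512) = 0.197844; -0.1488*log2(0.1488) = 0.408985. H = 0.197844 + 0.408985 = 0.6068

0.6068 bits


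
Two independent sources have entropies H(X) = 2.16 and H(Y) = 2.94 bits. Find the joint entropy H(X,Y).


For independent variables, H(X,Y) = H(X) + H(Y) = 2.16 + 2.94 = 5.1

5.1 bits


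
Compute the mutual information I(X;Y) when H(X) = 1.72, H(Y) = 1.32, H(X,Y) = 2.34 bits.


I(X;Y) = H(X) + H(Y) - H(X,Y) = 1.72 + 1.32 - 2.34 = 0.7

0.7 bits


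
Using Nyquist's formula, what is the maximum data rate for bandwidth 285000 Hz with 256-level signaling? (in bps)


Rate = 2 * B * log2(M) = 2 * 285000 * 8.0 = 4560000.0

4560000.0 bps


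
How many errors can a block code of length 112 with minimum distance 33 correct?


Correction capability = floor((d-1)/2) = floor((33-1)/2) = 16

16 errors


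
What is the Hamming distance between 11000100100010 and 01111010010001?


Count differing positions: ^ . ^ ^ ^ ^ ^ . ^ ^ . . ^ ^ = 10 differences

10
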